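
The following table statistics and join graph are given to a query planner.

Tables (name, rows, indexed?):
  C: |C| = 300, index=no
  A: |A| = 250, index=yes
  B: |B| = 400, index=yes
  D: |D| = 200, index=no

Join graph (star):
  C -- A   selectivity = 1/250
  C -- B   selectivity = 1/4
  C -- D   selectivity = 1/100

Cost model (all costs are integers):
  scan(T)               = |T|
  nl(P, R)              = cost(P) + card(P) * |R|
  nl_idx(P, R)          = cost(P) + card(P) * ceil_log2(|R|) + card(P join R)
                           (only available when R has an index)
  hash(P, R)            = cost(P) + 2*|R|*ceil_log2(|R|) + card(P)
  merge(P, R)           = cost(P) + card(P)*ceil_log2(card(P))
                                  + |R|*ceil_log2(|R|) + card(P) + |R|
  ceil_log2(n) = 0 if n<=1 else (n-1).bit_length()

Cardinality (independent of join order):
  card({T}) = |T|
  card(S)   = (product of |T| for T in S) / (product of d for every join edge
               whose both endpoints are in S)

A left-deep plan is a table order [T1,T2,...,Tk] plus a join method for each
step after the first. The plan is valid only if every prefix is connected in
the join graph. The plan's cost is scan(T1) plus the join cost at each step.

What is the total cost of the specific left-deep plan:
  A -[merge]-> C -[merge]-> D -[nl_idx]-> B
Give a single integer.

75700

step 1: scan A: cost=250, card=250
step 2: join C via merge
    card(P join C) = 250*300/(250) = 300
    cost = 250 + 250*8 + 300*9 + 250 + 300 = 5500
step 3: join D via merge
    card(P join D) = 300*200/(100) = 600
    cost = 5500 + 300*9 + 200*8 + 300 + 200 = 10300
step 4: join B via nl_idx
    card(P join B) = 600*400/(4) = 60000
    cost = 10300 + 600*9 + 60000 = 75700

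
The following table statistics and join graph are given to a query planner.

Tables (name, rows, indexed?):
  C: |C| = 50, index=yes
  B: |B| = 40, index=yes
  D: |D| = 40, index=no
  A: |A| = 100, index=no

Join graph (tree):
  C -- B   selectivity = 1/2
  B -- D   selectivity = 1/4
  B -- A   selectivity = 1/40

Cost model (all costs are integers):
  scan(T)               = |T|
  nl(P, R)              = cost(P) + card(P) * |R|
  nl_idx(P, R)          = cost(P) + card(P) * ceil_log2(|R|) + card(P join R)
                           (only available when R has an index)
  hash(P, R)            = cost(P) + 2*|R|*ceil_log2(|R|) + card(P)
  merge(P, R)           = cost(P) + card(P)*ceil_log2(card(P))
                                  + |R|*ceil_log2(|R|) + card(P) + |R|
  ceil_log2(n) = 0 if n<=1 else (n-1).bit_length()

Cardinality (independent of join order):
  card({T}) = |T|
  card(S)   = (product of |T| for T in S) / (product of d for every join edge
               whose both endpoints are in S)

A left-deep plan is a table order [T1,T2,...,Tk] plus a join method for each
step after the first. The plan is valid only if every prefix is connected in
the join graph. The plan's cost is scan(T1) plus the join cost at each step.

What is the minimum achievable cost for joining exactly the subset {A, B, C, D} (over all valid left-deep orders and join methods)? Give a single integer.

2860

Selinger DP over subsets of {A,B,C,D}:
  {C}: scan cost=50, card=50
  {B}: scan cost=40, card=40
  {D}: scan cost=40, card=40
  {A}: scan cost=100, card=100
  {BC}: card=1000; try (B,hash)→580, (C,merge)→670, (C,hash)→680, (B,merge)→680, (C,nl_idx)→1280, (B,nl_idx)→1350 …(+2); best=580 via (B,hash)
  {BD}: card=400; try (D,hash)→560, (B,hash)→560, (D,merge)→600, (B,merge)→600, (B,nl_idx)→680, (D,nl)→1640 …(+1); best=560 via (D,hash)
  {AB}: card=100; try (B,hash)→680, (B,nl_idx)→800, (A,merge)→1120, (B,merge)→1180, (A,hash)→1480, (A,nl)→4040 …(+1); best=680 via (B,hash)
  {BCD}: card=10000; try (C,hash)→1560, (D,hash)→2060, (C,merge)→4910, (D,merge)→11860, (C,nl_idx)→12960, (C,nl)→20560 …(+1); best=1560 via (C,hash)
  {ABC}: card=2500; try (C,hash)→1380, (C,merge)→1830, (A,hash)→2980, (C,nl_idx)→3780, (C,nl)→5680, (A,merge)→12380 …(+1); best=1380 via (C,hash)
  {ABD}: card=1000; try (D,hash)→1260, (D,merge)→1760, (A,hash)→2360, (D,nl)→4680, (A,merge)→5360, (A,nl)→40560; best=1260 via (D,hash)
  {ABCD}: card=25000; try (C,hash)→2860, (D,hash)→4360, (C,merge)→12610, (A,hash)→12960, (C,nl_idx)→32260, (D,merge)→34160 …(+4); best=2860 via (C,hash)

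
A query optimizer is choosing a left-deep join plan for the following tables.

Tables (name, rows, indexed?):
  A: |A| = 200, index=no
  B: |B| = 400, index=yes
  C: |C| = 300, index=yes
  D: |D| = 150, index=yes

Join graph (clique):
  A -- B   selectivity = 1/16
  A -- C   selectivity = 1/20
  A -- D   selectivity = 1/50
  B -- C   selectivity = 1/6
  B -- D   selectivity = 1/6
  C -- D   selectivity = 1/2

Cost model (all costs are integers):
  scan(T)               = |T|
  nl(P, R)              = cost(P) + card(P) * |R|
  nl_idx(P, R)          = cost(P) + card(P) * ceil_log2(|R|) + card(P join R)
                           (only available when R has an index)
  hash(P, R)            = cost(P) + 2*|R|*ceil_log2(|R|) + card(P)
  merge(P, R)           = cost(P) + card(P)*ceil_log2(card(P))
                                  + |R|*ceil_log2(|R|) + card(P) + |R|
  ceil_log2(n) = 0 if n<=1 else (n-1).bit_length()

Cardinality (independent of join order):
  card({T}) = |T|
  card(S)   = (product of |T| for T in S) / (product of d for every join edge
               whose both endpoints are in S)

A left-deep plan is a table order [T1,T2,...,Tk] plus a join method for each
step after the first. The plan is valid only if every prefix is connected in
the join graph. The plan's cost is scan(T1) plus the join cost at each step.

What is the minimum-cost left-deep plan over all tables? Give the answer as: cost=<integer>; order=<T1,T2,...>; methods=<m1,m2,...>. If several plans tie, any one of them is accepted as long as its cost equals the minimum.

cost=18100; order=A,D,B,C; methods=nl_idx,hash,hash

Selinger DP (subsets sized 1..n):
  {A}: scan cost=200, card=200
  {B}: scan cost=400, card=400
  {C}: scan cost=300, card=300
  {D}: scan cost=150, card=150
  {AB}: card=5000; try (A,hash)→4000, (B,merge)→6000, (A,merge)→6200, (B,nl_idx)→7000, (B,hash)→7600, (B,nl)→80200 …(+1); best=4000 via (A,hash)
  {AC}: card=3000; try (A,hash)→3800, (C,merge)→5000, (C,nl_idx)→5000, (A,merge)→5100, (C,hash)→5800, (C,nl)→60200 …(+1); best=3800 via (A,hash)
  {AD}: card=600; try (D,nl_idx)→2400, (D,hash)→2800, (A,merge)→3300, (D,merge)→3350, (A,hash)→3500, (A,nl)→30150 …(+1); best=2400 via (D,nl_idx)
  {BC}: card=20000; try (C,hash)→6200, (B,merge)→7300, (C,merge)→7400, (B,hash)→7800, (B,nl_idx)→23000, (C,nl_idx)→24000 …(+2); best=6200 via (C,hash)
  {BD}: card=10000; try (D,hash)→3200, (B,merge)→5500, (D,merge)→5750, (B,hash)→7500, (B,nl_idx)→11500, (D,nl_idx)→13600 …(+2); best=3200 via (D,hash)
  {CD}: card=22500; try (D,hash)→3000, (C,merge)→4500, (D,merge)→4650, (C,hash)→5700, (C,nl_idx)→24000, (D,nl_idx)→25200 …(+2); best=3000 via (D,hash)
  {ABC}: card=12500; try (B,hash)→14000, (C,hash)→14400, (A,hash)→29400, (B,nl_idx)→43300, (B,merge)→46800, (C,nl_idx)→61500 …(+5); best=14000 via (B,hash)
  {ABD}: card=2500; try (B,hash)→10200, (B,nl_idx)→10300, (D,hash)→11400, (B,merge)→13000, (A,hash)→16400, (D,nl_idx)→46500 …(+5); best=10200 via (B,hash)
  {ACD}: card=4500; try (C,hash)→8400, (D,hash)→9200, (C,merge)→12000, (C,nl_idx)→12300, (A,hash)→28700, (D,nl_idx)→32300 …(+5); best=8400 via (C,hash)
  {BCD}: card=250000; try (C,hash)→18600, (D,hash)→28600, (B,hash)→32700, (C,merge)→156200, (D,merge)→327550, (C,nl_idx)→343200 …(+6); best=18600 via (C,hash)
  {ABCD}: card=3125; try (C,hash)→18100, (B,hash)→20100, (D,hash)→28900, (C,nl_idx)→35825, (C,merge)→45700, (B,nl_idx)→52025 …(+9); best=18100 via (C,hash)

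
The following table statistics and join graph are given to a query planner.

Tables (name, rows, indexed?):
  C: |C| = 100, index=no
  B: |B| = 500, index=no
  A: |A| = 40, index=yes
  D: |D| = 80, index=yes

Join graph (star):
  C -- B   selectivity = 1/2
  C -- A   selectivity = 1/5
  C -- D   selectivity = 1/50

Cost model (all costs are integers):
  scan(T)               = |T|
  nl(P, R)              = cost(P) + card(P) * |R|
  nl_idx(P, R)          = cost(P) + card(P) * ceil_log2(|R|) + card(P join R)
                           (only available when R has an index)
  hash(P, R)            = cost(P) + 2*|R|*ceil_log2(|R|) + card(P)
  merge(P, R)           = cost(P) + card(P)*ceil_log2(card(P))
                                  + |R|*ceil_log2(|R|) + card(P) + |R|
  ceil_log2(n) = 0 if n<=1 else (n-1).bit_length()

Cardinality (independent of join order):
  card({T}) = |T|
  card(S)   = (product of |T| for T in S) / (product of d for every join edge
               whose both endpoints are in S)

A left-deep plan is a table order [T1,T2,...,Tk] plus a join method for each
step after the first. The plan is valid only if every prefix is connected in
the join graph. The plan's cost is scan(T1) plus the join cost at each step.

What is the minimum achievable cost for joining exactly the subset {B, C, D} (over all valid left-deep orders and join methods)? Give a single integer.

7400

Selinger DP over subsets of {B,C,D}:
  {C}: scan cost=100, card=100
  {B}: scan cost=500, card=500
  {D}: scan cost=80, card=80
  {BC}: card=25000; try (C,hash)→2400, (B,merge)→5900, (C,merge)→6300, (B,hash)→9200, (B,nl)→50100, (C,nl)→50500; best=2400 via (C,hash)
  {CD}: card=160; try (D,nl_idx)→960, (D,hash)→1320, (C,merge)→1520, (D,merge)→1540, (C,hash)→1560, (C,nl)→8080 …(+1); best=960 via (D,nl_idx)
  {BCD}: card=40000; try (B,merge)→7400, (B,hash)→10120, (D,hash)→28520, (B,nl)→80960, (D,nl_idx)→217400, (D,merge)→403040 …(+1); best=7400 via (B,merge)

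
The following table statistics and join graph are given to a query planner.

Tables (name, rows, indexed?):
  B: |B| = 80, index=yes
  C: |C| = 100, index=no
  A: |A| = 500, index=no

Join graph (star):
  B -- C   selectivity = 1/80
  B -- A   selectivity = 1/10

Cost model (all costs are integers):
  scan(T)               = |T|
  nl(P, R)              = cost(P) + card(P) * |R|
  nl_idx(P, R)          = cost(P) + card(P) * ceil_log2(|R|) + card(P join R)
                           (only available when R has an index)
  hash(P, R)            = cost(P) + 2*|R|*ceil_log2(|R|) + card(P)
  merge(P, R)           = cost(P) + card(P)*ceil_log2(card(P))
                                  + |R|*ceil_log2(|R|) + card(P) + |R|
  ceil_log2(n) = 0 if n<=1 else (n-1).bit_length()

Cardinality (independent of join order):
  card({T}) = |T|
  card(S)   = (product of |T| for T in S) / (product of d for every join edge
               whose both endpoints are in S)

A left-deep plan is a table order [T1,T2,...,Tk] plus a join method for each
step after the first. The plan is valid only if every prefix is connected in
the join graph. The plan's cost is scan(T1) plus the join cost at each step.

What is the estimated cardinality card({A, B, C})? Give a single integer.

5000

Tables in S: A(500), B(80), C(100)
Edges inside S: B-C(d=80), B-A(d=10)
numerator = 500 * 80 * 100 = 4000000
denominator = 80 * 10 = 800
card(S) = 4000000 / 800 = 5000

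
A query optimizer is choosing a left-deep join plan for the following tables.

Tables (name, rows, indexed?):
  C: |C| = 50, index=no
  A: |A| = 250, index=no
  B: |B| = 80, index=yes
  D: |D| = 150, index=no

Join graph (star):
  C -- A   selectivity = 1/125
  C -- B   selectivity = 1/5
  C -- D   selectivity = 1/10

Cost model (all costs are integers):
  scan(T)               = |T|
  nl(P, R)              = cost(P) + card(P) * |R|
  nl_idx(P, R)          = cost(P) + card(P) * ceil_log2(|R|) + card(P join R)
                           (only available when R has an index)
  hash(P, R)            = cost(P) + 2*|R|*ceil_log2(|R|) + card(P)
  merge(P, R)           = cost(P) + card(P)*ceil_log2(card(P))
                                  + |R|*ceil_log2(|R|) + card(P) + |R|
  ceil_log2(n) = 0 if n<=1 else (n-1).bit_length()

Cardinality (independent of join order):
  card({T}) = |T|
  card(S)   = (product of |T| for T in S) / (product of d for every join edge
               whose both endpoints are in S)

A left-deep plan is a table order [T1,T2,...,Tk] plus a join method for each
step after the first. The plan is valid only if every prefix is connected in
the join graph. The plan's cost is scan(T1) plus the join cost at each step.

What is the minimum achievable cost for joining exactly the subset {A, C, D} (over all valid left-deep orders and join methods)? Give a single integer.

3250

Selinger DP over subsets of {A,C,D}:
  {C}: scan cost=50, card=50
  {A}: scan cost=250, card=250
  {D}: scan cost=150, card=150
  {AC}: card=100; try (C,hash)→1100, (A,merge)→2650, (C,merge)→2850, (A,hash)→4100, (A,nl)→12550, (C,nl)→12750; best=1100 via (C,hash)
  {CD}: card=750; try (C,hash)→900, (D,merge)→1750, (C,merge)→1850, (D,hash)→2500, (D,nl)→7550, (C,nl)→7650; best=900 via (C,hash)
  {ACD}: card=1500; try (D,merge)→3250, (D,hash)→3600, (A,hash)→5650, (A,merge)→11400, (D,nl)→16100, (A,nl)→188400; best=3250 via (D,merge)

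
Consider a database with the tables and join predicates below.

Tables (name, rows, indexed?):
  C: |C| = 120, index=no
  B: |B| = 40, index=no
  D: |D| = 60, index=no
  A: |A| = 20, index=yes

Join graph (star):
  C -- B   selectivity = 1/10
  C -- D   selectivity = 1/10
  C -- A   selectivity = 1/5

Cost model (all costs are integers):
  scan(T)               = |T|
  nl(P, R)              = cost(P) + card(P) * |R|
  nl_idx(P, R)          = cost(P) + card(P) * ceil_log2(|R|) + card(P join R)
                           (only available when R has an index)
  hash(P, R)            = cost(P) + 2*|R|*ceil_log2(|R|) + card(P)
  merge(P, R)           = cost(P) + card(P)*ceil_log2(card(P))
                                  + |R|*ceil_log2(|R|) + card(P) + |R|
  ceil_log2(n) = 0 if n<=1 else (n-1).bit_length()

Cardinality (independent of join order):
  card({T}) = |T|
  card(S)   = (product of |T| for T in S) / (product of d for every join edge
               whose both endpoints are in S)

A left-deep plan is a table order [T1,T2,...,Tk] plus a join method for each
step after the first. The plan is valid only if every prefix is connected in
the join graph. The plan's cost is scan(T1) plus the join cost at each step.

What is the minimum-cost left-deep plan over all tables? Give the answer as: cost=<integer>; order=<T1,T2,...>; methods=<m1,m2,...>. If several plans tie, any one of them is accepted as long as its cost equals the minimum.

cost=4040; order=C,A,B,D; methods=hash,hash,hash

Selinger DP (subsets sized 1..n):
  {C}: scan cost=120, card=120
  {B}: scan cost=40, card=40
  {D}: scan cost=60, card=60
  {A}: scan cost=20, card=20
  {BC}: card=480; try (B,hash)→720, (C,merge)→1280, (B,merge)→1360, (C,hash)→1760, (C,nl)→4840, (B,nl)→4920; best=720 via (B,hash)
  {CD}: card=720; try (D,hash)→960, (C,merge)→1440, (D,merge)→1500, (C,hash)→1800, (C,nl)→7260, (D,nl)→7320; best=960 via (D,hash)
  {AC}: card=480; try (A,hash)→440, (C,merge)→1100, (A,merge)→1200, (A,nl_idx)→1200, (C,hash)→1720, (C,nl)→2420 …(+1); best=440 via (A,hash)
  {BCD}: card=2880; try (D,hash)→1920, (B,hash)→2160, (D,merge)→5940, (B,merge)→9160, (D,nl)→29520, (B,nl)→29760; best=1920 via (D,hash)
  {ABC}: card=1920; try (B,hash)→1400, (A,hash)→1400, (A,nl_idx)→5040, (B,merge)→5520, (A,merge)→5640, (A,nl)→10320 …(+1); best=1400 via (B,hash)
  {ACD}: card=2880; try (D,hash)→1640, (A,hash)→1880, (D,merge)→5660, (A,nl_idx)→7440, (A,merge)→9000, (A,nl)→15360 …(+1); best=1640 via (D,hash)
  {ABCD}: card=11520; try (D,hash)→4040, (B,hash)→5000, (A,hash)→5000, (D,merge)→24860, (A,nl_idx)→27840, (B,merge)→39360 …(+4); best=4040 via (D,hash)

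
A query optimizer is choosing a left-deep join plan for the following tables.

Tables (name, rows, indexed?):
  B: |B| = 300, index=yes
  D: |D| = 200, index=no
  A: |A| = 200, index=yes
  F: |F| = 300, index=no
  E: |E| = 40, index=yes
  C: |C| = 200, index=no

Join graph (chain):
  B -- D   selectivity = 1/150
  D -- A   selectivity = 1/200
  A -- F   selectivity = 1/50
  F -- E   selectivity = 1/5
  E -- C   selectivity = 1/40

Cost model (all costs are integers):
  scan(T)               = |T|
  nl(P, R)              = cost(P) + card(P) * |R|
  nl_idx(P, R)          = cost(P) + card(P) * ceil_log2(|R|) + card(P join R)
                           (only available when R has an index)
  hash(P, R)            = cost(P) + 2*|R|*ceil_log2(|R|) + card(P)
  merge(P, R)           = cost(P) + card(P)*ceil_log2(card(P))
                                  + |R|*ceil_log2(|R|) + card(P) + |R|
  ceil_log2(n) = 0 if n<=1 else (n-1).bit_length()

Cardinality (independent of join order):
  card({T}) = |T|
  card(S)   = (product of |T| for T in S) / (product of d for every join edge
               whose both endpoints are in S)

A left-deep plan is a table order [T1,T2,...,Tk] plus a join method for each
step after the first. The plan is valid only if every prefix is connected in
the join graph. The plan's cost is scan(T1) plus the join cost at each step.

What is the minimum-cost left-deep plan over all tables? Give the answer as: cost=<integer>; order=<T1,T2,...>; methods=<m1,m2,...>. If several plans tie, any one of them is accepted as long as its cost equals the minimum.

cost=35280; order=D,A,B,F,E,C; methods=nl_idx,nl_idx,hash,hash,hash

Selinger DP (subsets sized 1..n):
  {B}: scan cost=300, card=300
  {D}: scan cost=200, card=200
  {A}: scan cost=200, card=200
  {F}: scan cost=300, card=300
  {E}: scan cost=40, card=40
  {C}: scan cost=200, card=200
  {BD}: card=400; try (B,nl_idx)→2400, (D,hash)→3800, (B,merge)→5000, (D,merge)→5100, (B,hash)→5800, (B,nl)→60200 …(+1); best=2400 via (B,nl_idx)
  {AD}: card=200; try (A,nl_idx)→2000, (D,hash)→3600, (A,hash)→3600, (D,merge)→3800, (A,merge)→3800, (D,nl)→40200 …(+1); best=2000 via (A,nl_idx)
  {AF}: card=1200; try (A,hash)→3800, (A,nl_idx)→3900, (F,merge)→5000, (A,merge)→5100, (F,hash)→5800, (F,nl)→60200 …(+1); best=3800 via (A,hash)
  {EF}: card=2400; try (E,hash)→1080, (F,merge)→3320, (E,merge)→3580, (E,nl_idx)→4500, (F,hash)→5480, (F,nl)→12040 …(+1); best=1080 via (E,hash)
  {CE}: card=200; try (E,hash)→880, (E,nl_idx)→1600, (C,merge)→2120, (E,merge)→2280, (C,hash)→3280, (C,nl)→8040 …(+1); best=880 via (E,hash)
  {ABD}: card=400; try (B,nl_idx)→4200, (A,hash)→6000, (A,nl_idx)→6000, (B,merge)→6800, (B,hash)→7600, (A,merge)→8200 …(+2); best=4200 via (B,nl_idx)
  {ADF}: card=1200; try (F,merge)→6800, (F,hash)→7600, (D,hash)→8200, (D,merge)→20000, (F,nl)→62000, (D,nl)→243800; best=6800 via (F,merge)
  {AEF}: card=9600; try (E,hash)→5480, (A,hash)→6680, (E,merge)→18480, (E,nl_idx)→20600, (A,nl_idx)→29880, (A,merge)→34080 …(+2); best=5480 via (E,hash)
  {CEF}: card=12000; try (F,merge)→5680, (F,hash)→6480, (C,hash)→6680, (C,merge)→34080, (F,nl)→60880, (C,nl)→481080; best=5680 via (F,merge)
  {ABDF}: card=2400; try (F,hash)→10000, (F,merge)→11200, (B,hash)→13400, (B,nl_idx)→20000, (B,merge)→24200, (F,nl)→124200 …(+1); best=10000 via (F,hash)
  {ADEF}: card=9600; try (E,hash)→8480, (D,hash)→18280, (E,merge)→21480, (E,nl_idx)→23600, (E,nl)→54800, (D,merge)→151280 …(+1); best=8480 via (E,hash)
  {ACEF}: card=48000; try (C,hash)→18280, (A,hash)→20880, (A,nl_idx)→149680, (C,merge)→151280, (A,merge)→187480, (C,nl)→1925480 …(+1); best=18280 via (C,hash)
  {ABDEF}: card=19200; try (E,hash)→12880, (B,hash)→23480, (E,merge)→41480, (E,nl_idx)→43600, (E,nl)→106000, (B,nl_idx)→114080 …(+2); best=12880 via (E,hash)
  {ACDEF}: card=48000; try (C,hash)→21280, (D,hash)→69480, (C,merge)→154280, (D,merge)→836080, (C,nl)→1928480, (D,nl)→9618280; best=21280 via (C,hash)
  {ABCDEF}: card=96000; try (C,hash)→35280, (B,hash)→74680, (C,merge)→321880, (B,nl_idx)→549280, (B,merge)→840280, (C,nl)→3852880 …(+1); best=35280 via (C,hash)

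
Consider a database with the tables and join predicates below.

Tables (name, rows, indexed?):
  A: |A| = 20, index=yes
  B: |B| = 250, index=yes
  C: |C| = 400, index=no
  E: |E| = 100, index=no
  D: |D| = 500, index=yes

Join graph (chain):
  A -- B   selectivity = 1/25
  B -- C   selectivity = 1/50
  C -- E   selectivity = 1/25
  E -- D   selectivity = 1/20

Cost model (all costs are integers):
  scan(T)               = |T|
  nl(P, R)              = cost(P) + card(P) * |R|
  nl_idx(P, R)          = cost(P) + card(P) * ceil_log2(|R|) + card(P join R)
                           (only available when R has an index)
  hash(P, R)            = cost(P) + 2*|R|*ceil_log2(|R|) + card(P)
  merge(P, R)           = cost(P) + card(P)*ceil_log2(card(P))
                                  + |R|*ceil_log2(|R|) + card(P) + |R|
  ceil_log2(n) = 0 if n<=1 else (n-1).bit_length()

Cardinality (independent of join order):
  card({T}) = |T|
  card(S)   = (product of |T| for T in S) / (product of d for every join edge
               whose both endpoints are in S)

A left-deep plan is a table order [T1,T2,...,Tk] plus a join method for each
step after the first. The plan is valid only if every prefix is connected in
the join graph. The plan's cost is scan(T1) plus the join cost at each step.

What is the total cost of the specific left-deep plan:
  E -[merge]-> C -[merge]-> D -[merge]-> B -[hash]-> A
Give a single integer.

911550

step 1: scan E: cost=100, card=100
step 2: join C via merge
    card(P join C) = 100*400/(25) = 1600
    cost = 100 + 100*7 + 400*9 + 100 + 400 = 4900
step 3: join D via merge
    card(P join D) = 1600*500/(20) = 40000
    cost = 4900 + 1600*11 + 500*9 + 1600 + 500 = 29100
step 4: join B via merge
    card(P join B) = 40000*250/(50) = 200000
    cost = 29100 + 40000*16 + 250*8 + 40000 + 250 = 711350
step 5: join A via hash
    card(P join A) = 200000*20/(25) = 160000
    cost = 711350 + 2*20*5 + 200000 = 911550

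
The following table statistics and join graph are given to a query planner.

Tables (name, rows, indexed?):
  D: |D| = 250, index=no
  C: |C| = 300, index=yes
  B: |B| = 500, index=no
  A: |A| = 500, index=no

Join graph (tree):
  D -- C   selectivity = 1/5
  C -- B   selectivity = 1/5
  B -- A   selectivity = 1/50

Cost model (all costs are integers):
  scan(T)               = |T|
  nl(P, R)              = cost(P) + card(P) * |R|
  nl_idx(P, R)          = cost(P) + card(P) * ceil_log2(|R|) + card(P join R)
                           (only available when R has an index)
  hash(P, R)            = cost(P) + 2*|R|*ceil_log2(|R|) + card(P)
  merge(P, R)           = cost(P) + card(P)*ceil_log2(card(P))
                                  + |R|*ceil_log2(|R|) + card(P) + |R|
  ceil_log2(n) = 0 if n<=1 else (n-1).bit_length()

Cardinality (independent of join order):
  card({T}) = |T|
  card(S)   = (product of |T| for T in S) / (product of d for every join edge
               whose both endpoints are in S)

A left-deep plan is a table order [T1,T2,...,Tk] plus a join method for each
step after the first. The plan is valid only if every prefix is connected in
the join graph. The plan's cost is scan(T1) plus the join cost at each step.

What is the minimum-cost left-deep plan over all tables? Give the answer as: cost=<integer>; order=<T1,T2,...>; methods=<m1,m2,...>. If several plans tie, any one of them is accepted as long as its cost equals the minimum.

cost=324400; order=A,B,C,D; methods=hash,hash,hash

Selinger DP (subsets sized 1..n):
  {D}: scan cost=250, card=250
  {C}: scan cost=300, card=300
  {B}: scan cost=500, card=500
  {A}: scan cost=500, card=500
  {CD}: card=15000; try (D,hash)→4600, (C,merge)→5500, (D,merge)→5550, (C,hash)→5900, (C,nl_idx)→17500, (C,nl)→75250 …(+1); best=4600 via (D,hash)
  {BC}: card=30000; try (C,hash)→6400, (B,merge)→8300, (C,merge)→8500, (B,hash)→9600, (C,nl_idx)→35000, (B,nl)→150300 …(+1); best=6400 via (C,hash)
  {AB}: card=5000; try (B,hash)→10000, (A,hash)→10000, (B,merge)→10500, (A,merge)→10500, (B,nl)→250500, (A,nl)→250500; best=10000 via (B,hash)
  {BCD}: card=1500000; try (B,hash)→28600, (D,hash)→40400, (B,merge)→234600, (D,merge)→488650, (B,nl)→7504600, (D,nl)→7506400; best=28600 via (B,hash)
  {ABC}: card=300000; try (C,hash)→20400, (A,hash)→45400, (C,merge)→83000, (C,nl_idx)→355000, (A,merge)→491400, (C,nl)→1510000 …(+1); best=20400 via (C,hash)
  {ABCD}: card=15000000; try (D,hash)→324400, (A,hash)→1537600, (D,merge)→6022650, (A,merge)→33033600, (D,nl)→75020400, (A,nl)→750028600; best=324400 via (D,hash)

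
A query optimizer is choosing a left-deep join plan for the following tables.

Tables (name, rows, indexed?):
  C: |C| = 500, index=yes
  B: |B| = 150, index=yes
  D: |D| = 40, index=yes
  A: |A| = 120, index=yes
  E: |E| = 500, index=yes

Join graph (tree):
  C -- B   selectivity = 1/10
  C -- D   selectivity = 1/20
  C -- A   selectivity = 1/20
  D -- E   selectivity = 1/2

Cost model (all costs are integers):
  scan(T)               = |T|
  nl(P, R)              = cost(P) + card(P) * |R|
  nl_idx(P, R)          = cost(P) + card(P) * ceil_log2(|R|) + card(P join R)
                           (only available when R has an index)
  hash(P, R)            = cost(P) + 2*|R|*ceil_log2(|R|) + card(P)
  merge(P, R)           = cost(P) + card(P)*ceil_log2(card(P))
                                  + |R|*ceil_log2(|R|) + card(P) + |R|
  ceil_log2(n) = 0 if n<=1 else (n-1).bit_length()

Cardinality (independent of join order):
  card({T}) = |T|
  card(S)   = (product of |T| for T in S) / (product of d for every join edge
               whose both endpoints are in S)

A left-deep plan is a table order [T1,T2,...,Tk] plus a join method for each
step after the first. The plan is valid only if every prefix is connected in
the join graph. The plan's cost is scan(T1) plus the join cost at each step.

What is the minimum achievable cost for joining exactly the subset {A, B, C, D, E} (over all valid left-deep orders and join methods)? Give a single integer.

111480

Selinger DP over subsets of {A,B,C,D,E}:
  {C}: scan cost=500, card=500
  {B}: scan cost=150, card=150
  {D}: scan cost=40, card=40
  {A}: scan cost=120, card=120
  {E}: scan cost=500, card=500
  {BC}: card=7500; try (B,hash)→3400, (C,merge)→6500, (B,merge)→6850, (C,nl_idx)→9000, (C,hash)→9300, (B,nl_idx)→12000 …(+2); best=3400 via (B,hash)
  {CD}: card=1000; try (C,nl_idx)→1400, (D,hash)→1480, (D,nl_idx)→4500, (C,merge)→5320, (D,merge)→5780, (C,hash)→9080 …(+2); best=1400 via (C,nl_idx)
  {AC}: card=3000; try (A,hash)→2680, (C,nl_idx)→4200, (C,merge)→6080, (A,merge)→6460, (A,nl_idx)→7000, (C,hash)→9240 …(+2); best=2680 via (A,hash)
  {DE}: card=10000; try (D,hash)→1480, (E,merge)→5320, (D,merge)→5780, (E,hash)→9080, (E,nl_idx)→10400, (D,nl_idx)→13500 …(+2); best=1480 via (D,hash)
  {BCD}: card=15000; try (B,hash)→4800, (D,hash)→11380, (B,merge)→13750, (B,nl_idx)→24400, (D,nl_idx)→63400, (D,merge)→108680 …(+2); best=4800 via (B,hash)
  {ABC}: card=45000; try (B,hash)→8080, (A,hash)→12580, (B,merge)→43030, (B,nl_idx)→71680, (A,nl_idx)→100900, (A,merge)→109360 …(+2); best=8080 via (B,hash)
  {ACD}: card=6000; try (A,hash)→4080, (D,hash)→6160, (A,merge)→13360, (A,nl_idx)→14400, (D,nl_idx)→26680, (D,merge)→41960 …(+2); best=4080 via (A,hash)
  {CDE}: card=250000; try (E,hash)→11400, (E,merge)→17400, (C,hash)→20480, (C,merge)→156480, (E,nl_idx)→260400, (C,nl_idx)→341480 …(+2); best=11400 via (E,hash)
  {ABCD}: card=90000; try (B,hash)→12480, (A,hash)→21480, (D,hash)→53560, (B,merge)→89430, (B,nl_idx)→142080, (A,nl_idx)→199800 …(+6); best=12480 via (B,hash)
  {BCDE}: card=3750000; try (E,hash)→28800, (E,merge)→234800, (B,hash)→263800, (E,nl_idx)→3889800, (B,merge)→4762750, (B,nl_idx)→5761400 …(+2); best=28800 via (E,hash)
  {ACDE}: card=1500000; try (E,hash)→19080, (E,merge)→93080, (A,hash)→263080, (E,nl_idx)→1558080, (E,nl)→3004080, (A,nl_idx)→3261400 …(+2); best=19080 via (E,hash)
  {ABCDE}: card=22500000; try (E,hash)→111480, (B,hash)→1521480, (E,merge)→1637480, (A,hash)→3780480, (E,nl_idx)→23322480, (B,merge)→33020430 …(+6); best=111480 via (E,hash)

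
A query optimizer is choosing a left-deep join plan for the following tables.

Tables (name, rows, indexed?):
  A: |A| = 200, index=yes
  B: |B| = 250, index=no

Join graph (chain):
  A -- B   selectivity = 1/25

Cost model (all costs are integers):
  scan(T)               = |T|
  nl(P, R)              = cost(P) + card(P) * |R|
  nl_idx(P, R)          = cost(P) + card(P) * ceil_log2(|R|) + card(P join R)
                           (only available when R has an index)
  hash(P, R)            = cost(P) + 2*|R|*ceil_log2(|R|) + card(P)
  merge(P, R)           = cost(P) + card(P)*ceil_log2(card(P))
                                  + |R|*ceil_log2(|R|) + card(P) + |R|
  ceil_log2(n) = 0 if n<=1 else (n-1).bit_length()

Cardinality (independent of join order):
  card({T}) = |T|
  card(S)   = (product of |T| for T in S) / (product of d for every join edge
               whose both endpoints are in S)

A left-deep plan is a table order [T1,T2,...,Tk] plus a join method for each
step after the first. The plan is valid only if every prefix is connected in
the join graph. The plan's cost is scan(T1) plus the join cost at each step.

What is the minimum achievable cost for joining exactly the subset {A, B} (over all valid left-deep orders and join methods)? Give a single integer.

3700

Selinger DP over subsets of {A,B}:
  {A}: scan cost=200, card=200
  {B}: scan cost=250, card=250
  {AB}: card=2000; try (A,hash)→3700, (B,merge)→4250, (A,nl_idx)→4250, (A,merge)→4300, (B,hash)→4400, (B,nl)→50200 …(+1); best=3700 via (A,hash)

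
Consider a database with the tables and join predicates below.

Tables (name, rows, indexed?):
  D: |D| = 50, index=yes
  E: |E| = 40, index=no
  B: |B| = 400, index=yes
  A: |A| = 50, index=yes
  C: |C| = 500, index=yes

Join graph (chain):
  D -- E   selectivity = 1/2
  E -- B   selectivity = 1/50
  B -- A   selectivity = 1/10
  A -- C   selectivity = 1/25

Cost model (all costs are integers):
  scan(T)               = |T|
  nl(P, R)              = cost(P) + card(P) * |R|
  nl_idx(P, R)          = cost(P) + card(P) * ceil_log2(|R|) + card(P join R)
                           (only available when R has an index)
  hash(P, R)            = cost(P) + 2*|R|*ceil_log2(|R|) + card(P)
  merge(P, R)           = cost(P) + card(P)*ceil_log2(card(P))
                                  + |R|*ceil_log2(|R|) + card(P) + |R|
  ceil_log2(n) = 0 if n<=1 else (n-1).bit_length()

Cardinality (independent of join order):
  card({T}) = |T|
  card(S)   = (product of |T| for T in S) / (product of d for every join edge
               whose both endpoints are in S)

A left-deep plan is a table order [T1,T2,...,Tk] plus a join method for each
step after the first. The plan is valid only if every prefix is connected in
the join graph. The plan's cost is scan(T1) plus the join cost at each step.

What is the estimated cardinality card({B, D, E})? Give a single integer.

Tables in S: B(400), D(50), E(40)
Edges inside S: D-E(d=2), E-B(d=50)
numerator = 400 * 50 * 40 = 800000
denominator = 2 * 50 = 100
card(S) = 800000 / 100 = 8000

8000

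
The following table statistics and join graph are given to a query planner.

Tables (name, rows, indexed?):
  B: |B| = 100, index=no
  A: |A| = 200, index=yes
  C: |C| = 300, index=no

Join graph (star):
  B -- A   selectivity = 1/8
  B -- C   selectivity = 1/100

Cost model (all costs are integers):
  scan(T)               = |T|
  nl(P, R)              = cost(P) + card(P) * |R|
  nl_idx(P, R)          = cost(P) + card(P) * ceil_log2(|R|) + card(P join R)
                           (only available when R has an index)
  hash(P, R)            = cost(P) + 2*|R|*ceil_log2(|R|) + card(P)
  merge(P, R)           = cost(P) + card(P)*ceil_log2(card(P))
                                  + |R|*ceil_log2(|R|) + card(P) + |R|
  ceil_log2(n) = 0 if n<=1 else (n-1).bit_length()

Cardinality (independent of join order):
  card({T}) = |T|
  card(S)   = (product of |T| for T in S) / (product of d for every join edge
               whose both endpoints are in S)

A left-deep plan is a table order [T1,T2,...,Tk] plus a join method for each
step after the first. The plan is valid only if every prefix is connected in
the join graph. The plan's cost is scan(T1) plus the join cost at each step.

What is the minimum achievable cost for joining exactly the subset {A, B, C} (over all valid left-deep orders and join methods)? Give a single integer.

Selinger DP over subsets of {A,B,C}:
  {B}: scan cost=100, card=100
  {A}: scan cost=200, card=200
  {C}: scan cost=300, card=300
  {AB}: card=2500; try (B,hash)→1800, (A,merge)→2700, (B,merge)→2800, (A,hash)→3400, (A,nl_idx)→3400, (A,nl)→20100 …(+1); best=1800 via (B,hash)
  {BC}: card=300; try (B,hash)→2000, (C,merge)→3900, (B,merge)→4100, (C,hash)→5600, (C,nl)→30100, (B,nl)→30300; best=2000 via (B,hash)
  {ABC}: card=7500; try (A,hash)→5500, (A,merge)→6800, (C,hash)→9700, (A,nl_idx)→11900, (C,merge)→37300, (A,nl)→62000 …(+1); best=5500 via (A,hash)

5500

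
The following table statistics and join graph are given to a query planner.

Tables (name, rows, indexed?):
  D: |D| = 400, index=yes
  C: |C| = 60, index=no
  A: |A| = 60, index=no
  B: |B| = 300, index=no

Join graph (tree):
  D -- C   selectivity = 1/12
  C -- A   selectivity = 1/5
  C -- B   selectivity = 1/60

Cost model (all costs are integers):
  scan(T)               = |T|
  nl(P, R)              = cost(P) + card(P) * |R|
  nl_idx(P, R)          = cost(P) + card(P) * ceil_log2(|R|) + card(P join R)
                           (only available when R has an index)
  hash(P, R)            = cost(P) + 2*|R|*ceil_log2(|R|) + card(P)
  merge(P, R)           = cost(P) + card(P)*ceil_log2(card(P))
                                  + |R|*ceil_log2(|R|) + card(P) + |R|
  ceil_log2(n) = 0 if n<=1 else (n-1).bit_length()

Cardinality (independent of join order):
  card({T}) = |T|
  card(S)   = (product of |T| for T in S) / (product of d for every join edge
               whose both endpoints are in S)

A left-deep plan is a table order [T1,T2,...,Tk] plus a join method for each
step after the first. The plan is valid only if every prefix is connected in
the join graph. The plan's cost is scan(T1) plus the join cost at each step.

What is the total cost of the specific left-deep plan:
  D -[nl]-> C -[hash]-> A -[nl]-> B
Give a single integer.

7227120

step 1: scan D: cost=400, card=400
step 2: join C via nl
    card(P join C) = 400*60/(12) = 2000
    cost = 400 + 400*60 = 24400
step 3: join A via hash
    card(P join A) = 2000*60/(5) = 24000
    cost = 24400 + 2*60*6 + 2000 = 27120
step 4: join B via nl
    card(P join B) = 24000*300/(60) = 120000
    cost = 27120 + 24000*300 = 7227120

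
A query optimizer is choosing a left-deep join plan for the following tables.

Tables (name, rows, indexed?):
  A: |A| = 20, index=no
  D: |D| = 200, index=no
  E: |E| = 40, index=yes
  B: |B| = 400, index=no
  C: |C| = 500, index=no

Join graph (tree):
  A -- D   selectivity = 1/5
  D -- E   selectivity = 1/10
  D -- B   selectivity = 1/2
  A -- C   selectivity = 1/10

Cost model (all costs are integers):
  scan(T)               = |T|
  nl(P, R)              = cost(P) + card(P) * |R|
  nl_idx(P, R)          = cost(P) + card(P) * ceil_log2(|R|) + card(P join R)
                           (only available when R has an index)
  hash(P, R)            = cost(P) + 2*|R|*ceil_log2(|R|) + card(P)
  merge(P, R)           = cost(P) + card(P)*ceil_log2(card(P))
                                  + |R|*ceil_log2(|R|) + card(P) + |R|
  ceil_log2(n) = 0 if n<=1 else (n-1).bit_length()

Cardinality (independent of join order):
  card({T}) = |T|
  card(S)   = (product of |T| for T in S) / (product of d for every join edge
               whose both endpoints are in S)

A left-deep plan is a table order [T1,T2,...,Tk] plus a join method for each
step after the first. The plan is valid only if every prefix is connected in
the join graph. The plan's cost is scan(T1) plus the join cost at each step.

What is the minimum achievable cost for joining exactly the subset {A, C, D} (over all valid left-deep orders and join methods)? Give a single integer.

5400

Selinger DP over subsets of {A,C,D}:
  {A}: scan cost=20, card=20
  {D}: scan cost=200, card=200
  {C}: scan cost=500, card=500
  {AD}: card=800; try (A,hash)→600, (D,merge)→1940, (A,merge)→2120, (D,hash)→3240, (D,nl)→4020, (A,nl)→4200; best=600 via (A,hash)
  {AC}: card=1000; try (A,hash)→1200, (C,merge)→5140, (A,merge)→5620, (C,hash)→9040, (C,nl)→10020, (A,nl)→10500; best=1200 via (A,hash)
  {ACD}: card=40000; try (D,hash)→5400, (C,hash)→10400, (D,merge)→14000, (C,merge)→14400, (D,nl)→201200, (C,nl)→400600; best=5400 via (D,hash)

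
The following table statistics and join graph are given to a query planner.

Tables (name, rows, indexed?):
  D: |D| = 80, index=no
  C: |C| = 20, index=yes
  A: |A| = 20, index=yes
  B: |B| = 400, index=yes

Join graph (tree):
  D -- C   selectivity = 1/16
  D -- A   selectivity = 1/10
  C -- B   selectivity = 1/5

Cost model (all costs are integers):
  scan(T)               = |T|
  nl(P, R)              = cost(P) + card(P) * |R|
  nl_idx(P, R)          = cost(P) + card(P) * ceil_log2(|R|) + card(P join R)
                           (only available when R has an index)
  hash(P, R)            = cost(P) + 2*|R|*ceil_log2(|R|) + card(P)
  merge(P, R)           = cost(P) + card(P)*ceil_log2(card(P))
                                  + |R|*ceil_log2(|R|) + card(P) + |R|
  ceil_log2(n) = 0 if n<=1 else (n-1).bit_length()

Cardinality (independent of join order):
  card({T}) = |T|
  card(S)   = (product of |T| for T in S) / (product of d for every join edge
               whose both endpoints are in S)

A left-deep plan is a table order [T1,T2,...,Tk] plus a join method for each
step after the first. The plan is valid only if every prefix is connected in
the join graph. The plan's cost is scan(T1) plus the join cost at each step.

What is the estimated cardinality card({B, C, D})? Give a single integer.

Tables in S: B(400), C(20), D(80)
Edges inside S: D-C(d=16), C-B(d=5)
numerator = 400 * 20 * 80 = 640000
denominator = 16 * 5 = 80
card(S) = 640000 / 80 = 8000

8000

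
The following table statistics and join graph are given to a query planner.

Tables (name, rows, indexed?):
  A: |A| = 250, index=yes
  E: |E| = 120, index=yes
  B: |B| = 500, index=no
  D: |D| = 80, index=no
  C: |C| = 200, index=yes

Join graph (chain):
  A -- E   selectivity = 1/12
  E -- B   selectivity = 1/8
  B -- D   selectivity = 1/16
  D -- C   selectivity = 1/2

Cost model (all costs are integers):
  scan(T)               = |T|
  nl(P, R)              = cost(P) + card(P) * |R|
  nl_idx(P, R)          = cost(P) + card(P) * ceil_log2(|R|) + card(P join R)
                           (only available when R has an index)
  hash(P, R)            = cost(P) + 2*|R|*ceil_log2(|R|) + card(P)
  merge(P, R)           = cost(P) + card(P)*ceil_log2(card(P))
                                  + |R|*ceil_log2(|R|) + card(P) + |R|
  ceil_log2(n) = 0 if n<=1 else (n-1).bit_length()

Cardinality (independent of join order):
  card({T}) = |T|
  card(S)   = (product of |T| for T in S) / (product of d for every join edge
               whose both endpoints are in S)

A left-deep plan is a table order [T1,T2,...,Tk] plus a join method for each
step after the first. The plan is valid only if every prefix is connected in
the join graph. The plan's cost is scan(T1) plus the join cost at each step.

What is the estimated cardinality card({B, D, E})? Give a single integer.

37500

Tables in S: B(500), D(80), E(120)
Edges inside S: E-B(d=8), B-D(d=16)
numerator = 500 * 80 * 120 = 4800000
denominator = 8 * 16 = 128
card(S) = 4800000 / 128 = 37500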